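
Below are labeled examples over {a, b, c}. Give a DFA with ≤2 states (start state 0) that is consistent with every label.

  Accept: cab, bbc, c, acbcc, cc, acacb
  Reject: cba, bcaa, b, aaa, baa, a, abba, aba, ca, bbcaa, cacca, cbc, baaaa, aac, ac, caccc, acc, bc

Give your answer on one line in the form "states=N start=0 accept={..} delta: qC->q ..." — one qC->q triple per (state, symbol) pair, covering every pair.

State merging on the prefix tree: take the shortest (then alphabetical) example prefix whose next move is undefined and point that move at state 0, else 1, else 2, ...; a target is out if some Accept/Reject pair would then sit in one state with the same input left (inseparable). If every existing state is out, open a new one.
a: 0a undefined. 0a->0: no, c/aac meet in 0 with "c" left. Open state 1: 0a->1.
b: 0b undefined. 0b->0: no, bbc/bc meet in 0 with "c" left. 0b->1: ok.
c: 0c undefined. 0c->0: ok.
aa: 1a undefined. 1a->0: no, c/cba meet in 0. 1a->1: ok.
ab: 1b undefined. 1b->0: ok.
ac: 1c undefined. 1c->0: no, cab/cbc meet in 0. 1c->1: ok.
All examples now run through 2 states with every (state, symbol) defined. Accept strings end in {0}, Reject strings end in {1}; accept={0}.

states=2 start=0 accept={0} delta: 0a->1 0b->1 0c->0 1a->1 1b->0 1c->1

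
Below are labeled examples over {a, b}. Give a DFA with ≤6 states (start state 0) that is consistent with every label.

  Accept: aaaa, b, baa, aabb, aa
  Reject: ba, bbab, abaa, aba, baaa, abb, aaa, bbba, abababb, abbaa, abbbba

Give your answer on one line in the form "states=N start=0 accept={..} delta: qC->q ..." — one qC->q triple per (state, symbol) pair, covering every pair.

State merging on the prefix tree: take the shortest (then alphabetical) example prefix whose next move is undefined and point that move at state 0, else 1, else 2, ...; a target is out if some Accept/Reject pair would then sit in one state with the same input left (inseparable). If every existing state is out, open a new one.
a: 0a undefined. 0a->0: no, aaaa/aaa meet in 0. Open state 1: 0a->1.
b: 0b undefined. 0b->0: ok.
aa: 1a undefined. 1a->0: ok.
ab: 1b undefined. 1b->0: no, aaaa/bbab meet in 0. 1b->1: no, aaaa/aba meet in 0. Open state 2: 1b->2.
aba: 2a undefined. 2a->0: no, aaaa/aba meet in 0. 2a->1: no, aaaa/abaa meet in 0. 2a->2: ok.
abb: 2b undefined. 2b->0: no, aaaa/abb meet in 0. 2b->1: no, aaaa/abababb meet in 0. 2b->2: ok.
All examples now run through 3 states with every (state, symbol) defined. Accept strings end in {0}, Reject strings end in {1,2}; accept={0}.

states=3 start=0 accept={0} delta: 0a->1 0b->0 1a->0 1b->2 2a->2 2b->2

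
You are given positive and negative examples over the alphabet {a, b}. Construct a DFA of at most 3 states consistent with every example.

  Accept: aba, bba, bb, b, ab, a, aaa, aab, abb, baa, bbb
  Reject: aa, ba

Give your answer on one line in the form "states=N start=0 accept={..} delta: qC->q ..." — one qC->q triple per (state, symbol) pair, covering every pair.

states=3 start=0 accept={1,2} delta: 0a->1 0b->1 1a->0 1b->2 2a->1 2b->1

State merging on the prefix tree: take the shortest (then alphabetical) example prefix whose next move is undefined and point that move at state 0, else 1, else 2, ...; a target is out if some Accept/Reject pair would then sit in one state with the same input left (inseparable). If every existing state is out, open a new one.
a: 0a undefined. 0a->0: no, aba/ba meet in 0 with "ba" left. Open state 1: 0a->1.
b: 0b undefined. 0b->0: no, bba/ba meet in 1. 0b->1: ok.
aa: 1a undefined. 1a->0: ok.
ab: 1b undefined. 1b->0: no, bb/aa meet in 0. 1b->1: no, aba/aa meet in 0. Open state 2: 1b->2.
aba: 2a undefined. 2a->0: no, aba/aa meet in 0. 2a->1: ok.
abb: 2b undefined. 2b->0: no, abb/aa meet in 0. 2b->1: ok.
All examples now run through 3 states with every (state, symbol) defined. Accept strings end in {1,2}, Reject strings end in {0}; accept={1,2}.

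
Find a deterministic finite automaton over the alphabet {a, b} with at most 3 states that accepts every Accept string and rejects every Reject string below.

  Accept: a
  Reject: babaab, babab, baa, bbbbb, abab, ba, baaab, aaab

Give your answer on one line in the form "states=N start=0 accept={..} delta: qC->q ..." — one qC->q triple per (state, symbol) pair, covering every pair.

states=2 start=0 accept={0} delta: 0a->0 0b->1 1a->1 1b->1

Grow the machine one transition at a time. Run the examples from 0; the earliest place one falls off (shortest prefix, ties alphabetical) gets sent to the lowest-numbered state that keeps every Accept/Reject pair distinguishable — a pair clashes when both reach the same state with identical unread suffix — and to a fresh state only if none does.
a: 0a undefined. 0a->0: ok.
b: 0b undefined. 0b->0: no, a/babaab meet in 0. Open state 1: 0b->1.
ba: 1a undefined. 1a->0: no, a/baa meet in 0. 1a->1: ok.
bb: 1b undefined. 1b->0: no, a/abab meet in 0. 1b->1: ok.
All examples now run through 2 states with every (state, symbol) defined. Accept strings end in {0}, Reject strings end in {1}; accept={0}.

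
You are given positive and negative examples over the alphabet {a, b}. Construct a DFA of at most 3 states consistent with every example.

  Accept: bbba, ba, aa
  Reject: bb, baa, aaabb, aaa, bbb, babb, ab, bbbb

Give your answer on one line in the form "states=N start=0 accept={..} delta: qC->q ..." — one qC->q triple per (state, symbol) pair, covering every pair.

Fold the examples into a partial DFA from state 0: repeatedly fix the first undefined (state, symbol) met by the shortest-then-alphabetical prefix, trying targets in increasing order and rejecting any under which an Accept and a Reject string meet in one state with the same remainder; add a state when all current targets are rejected. Accepting states are where Accept strings end.
a: 0a undefined. 0a->0: no, aa/aaa meet in 0. Open state 1: 0a->1.
b: 0b undefined. 0b->0: no, aa/baa meet in 1 with "a" left. 0b->1: ok.
aa: 1a undefined. 1a->0: ok.
ab: 1b undefined. 1b->0: no, bbba/bb meet in 0. 1b->1: ok.
All examples now run through 2 states with every (state, symbol) defined. Accept strings end in {0}, Reject strings end in {1}; accept={0}.

states=2 start=0 accept={0} delta: 0a->1 0b->1 1a->0 1b->1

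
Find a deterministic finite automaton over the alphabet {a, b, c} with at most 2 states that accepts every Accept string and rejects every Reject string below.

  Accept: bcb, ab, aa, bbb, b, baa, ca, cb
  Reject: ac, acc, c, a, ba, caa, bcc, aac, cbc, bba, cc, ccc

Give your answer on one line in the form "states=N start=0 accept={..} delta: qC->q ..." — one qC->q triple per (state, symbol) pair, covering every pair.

State merging on the prefix tree: take the shortest (then alphabetical) example prefix whose next move is undefined and point that move at state 0, else 1, else 2, ...; a target is out if some Accept/Reject pair would then sit in one state with the same input left (inseparable). If every existing state is out, open a new one.
a: 0a undefined. 0a->0: no, aa/a meet in 0. Open state 1: 0a->1.
b: 0b undefined. 0b->0: ok.
c: 0c undefined. 0c->0: no, bcb/c meet in 0. 0c->1: ok.
aa: 1a undefined. 1a->0: ok.
ab: 1b undefined. 1b->0: ok.
ac: 1c undefined. 1c->0: no, bcb/ac meet in 0. 1c->1: ok.
All examples now run through 2 states with every (state, symbol) defined. Accept strings end in {0}, Reject strings end in {1}; accept={0}.

states=2 start=0 accept={0} delta: 0a->1 0b->0 0c->1 1a->0 1b->0 1c->1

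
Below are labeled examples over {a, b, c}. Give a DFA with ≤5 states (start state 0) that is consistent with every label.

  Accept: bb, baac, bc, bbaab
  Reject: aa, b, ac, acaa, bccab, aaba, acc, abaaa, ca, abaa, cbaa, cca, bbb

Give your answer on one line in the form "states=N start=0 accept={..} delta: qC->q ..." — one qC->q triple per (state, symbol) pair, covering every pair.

Grow the machine one transition at a time. Run the examples from 0; the earliest place one falls off (shortest prefix, ties alphabetical) gets sent to the lowest-numbered state that keeps every Accept/Reject pair distinguishable — a pair clashes when both reach the same state with identical unread suffix — and to a fresh state only if none does.
a: 0a undefined. 0a->0: ok.
b: 0b undefined. 0b->0: no, bb/aa meet in 0. Open state 1: 0b->1.
c: 0c undefined. 0c->0: ok.
ba: 1a undefined. 1a->0: no, baac/aa meet in 0. 1a->1: ok.
bb: 1b undefined. 1b->0: no, bb/aa meet in 0. 1b->1: no, bb/b meet in 1. Open state 2: 1b->2.
bc: 1c undefined. 1c->0: no, baac/aa meet in 0. 1c->1: no, bb/bccab meet in 2. 1c->2: ok.
bba: 2a undefined. 2a->0: no, bbaab/b meet in 1. 2a->1: ok.
bbb: 2b undefined. 2b->0: ok.
bcc: 2c undefined. 2c->0: ok.
All examples now run through 3 states with every (state, symbol) defined. Accept strings end in {2}, Reject strings end in {0,1}; accept={2}.

states=3 start=0 accept={2} delta: 0a->0 0b->1 0c->0 1a->1 1b->2 1c->2 2a->1 2b->0 2c->0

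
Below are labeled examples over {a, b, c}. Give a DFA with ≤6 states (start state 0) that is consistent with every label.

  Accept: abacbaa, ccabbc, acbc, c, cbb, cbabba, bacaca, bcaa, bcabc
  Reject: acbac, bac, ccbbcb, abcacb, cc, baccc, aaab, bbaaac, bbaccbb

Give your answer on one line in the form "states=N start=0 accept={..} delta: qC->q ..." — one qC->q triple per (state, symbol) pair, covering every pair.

states=6 start=0 accept={0,2,4} delta: 0a->0 0b->1 0c->2 1a->1 1b->1 1c->3 2a->0 2b->3 2c->3 3a->4 3b->2 3c->4 4a->0 4b->5 4c->5 5a->0 5b->3 5c->0

Fold the examples into a partial DFA from state 0: repeatedly fix the first undefined (state, symbol) met by the shortest-then-alphabetical prefix, trying targets in increasing order and rejecting any under which an Accept and a Reject string meet in one state with the same remainder; add a state when all current targets are rejected. Accepting states are where Accept strings end.
a: 0a undefined. 0a->0: ok.
b: 0b undefined. 0b->0: no, c/bac meet in 0 with "c" left. Open state 1: 0b->1.
c: 0c undefined. 0c->0: no, c/cc meet in 0. 0c->1: no, c/aaab meet in 1. Open state 2: 0c->2.
ba: 1a undefined. 1a->0: no, c/bac meet in 2. 1a->1: ok.
bb: 1b undefined. 1b->0: no, c/bbaaac meet in 2. 1b->1: ok.
bc: 1c undefined. 1c->0: no, abacbaa/aaab meet in 1. 1c->1: no, abacbaa/bac meet in 1. 1c->2: no, c/bac meet in 2. Open state 3: 1c->3.
cb: 2b undefined. 2b->0: no, acbc/acbac meet in 2. 2b->1: no, acbc/acbac meet in 3. 2b->2: no, acbc/cc meet in 2 with "c" left. 2b->3: ok.
cc: 2c undefined. 2c->0: no, ccabbc/bac meet in 3. 2c->1: no, ccabbc/bac meet in 3. 2c->2: no, c/cc meet in 2. 2c->3: ok.
bca: 3a undefined. 3a->0: no, ccabbc/bac meet in 3. 3a->1: no, ccabbc/acbac meet in 3. 3a->2: no, cbb/abcacb meet in 3 with "b" left. 3a->3: no, acbc/acbac meet in 3 with "c" left. Open state 4: 3a->4.
cbb: 3b undefined. 3b->0: no, abacbaa/ccbbcb meet in 0. 3b->1: no, abacbaa/ccbbcb meet in 1. 3b->2: ok.
acbc: 3c undefined. 3c->0: no, c/baccc meet in 2. 3c->1: no, acbc/ccbbcb meet in 1. 3c->2: no, acbc/bbaccbb meet in 2. 3c->3: no, acbc/bac meet in 3. 3c->4: ok.
bcaa: 4a undefined. 4a->0: ok.
bcab: 4b undefined. 4b->0: no, ccabbc/bac meet in 3. 4b->1: no, ccabbc/bac meet in 3. 4b->2: no, c/ccbbcb meet in 2. 4b->3: no, ccabbc/bac meet in 3. 4b->4: no, ccabbc/acbac meet in 4 with "c" left. Open state 5: 4b->5.
abcac: 4c undefined. 4c->0: no, bacaca/acbac meet in 0. 4c->1: no, bacaca/acbac meet in 1. 4c->2: no, c/acbac meet in 2. 4c->3: no, c/abcacb meet in 2. 4c->4: no, acbc/acbac meet in 4. 4c->5: ok.
bcabc: 5c undefined. 5c->0: ok.
cbabb: 5b undefined. 5b->0: no, cbabba/abcacb meet in 0. 5b->1: no, ccabbc/bac meet in 3. 5b->2: no, ccabbc/bac meet in 3. 5b->3: ok.
abacba: 2a undefined. 2a->0: ok.
bacaca: 5a undefined. 5a->0: ok.
All examples now run through 6 states with every (state, symbol) defined. Accept strings end in {0,2,4}, Reject strings end in {1,3,5}; accept={0,2,4}.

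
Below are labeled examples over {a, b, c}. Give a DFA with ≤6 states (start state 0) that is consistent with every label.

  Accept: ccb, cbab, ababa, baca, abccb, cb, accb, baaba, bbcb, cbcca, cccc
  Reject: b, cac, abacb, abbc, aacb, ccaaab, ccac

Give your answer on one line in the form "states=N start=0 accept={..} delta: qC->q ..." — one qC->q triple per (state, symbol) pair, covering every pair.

State merging on the prefix tree: take the shortest (then alphabetical) example prefix whose next move is undefined and point that move at state 0, else 1, else 2, ...; a target is out if some Accept/Reject pair would then sit in one state with the same input left (inseparable). If every existing state is out, open a new one.
a: 0a undefined. 0a->0: no, cb/aacb meet in 0 with "cb" left. Open state 1: 0a->1.
b: 0b undefined. 0b->0: ok.
c: 0c undefined. 0c->0: no, ccb/b meet in 0. 0c->1: ok.
aa: 1a undefined. 1a->0: no, cb/aacb meet in 1 with "b" left. 1a->1: no, ccb/aacb meet in 1 with "cb" left. Open state 2: 1a->2.
ab: 1b undefined. 1b->0: no, ccb/abacb meet in 1 with "cb" left. 1b->1: ok.
ac: 1c undefined. 1c->0: no, ccb/b meet in 0. 1c->1: no, ccb/abbc meet in 1. 1c->2: no, abccb/abacb meet in 2 with "cb" left. Open state 3: 1c->3.
aac: 2c undefined. 2c->0: ok.
acc: 3c undefined. 3c->0: no, abccb/b meet in 0. 3c->1: no, cccc/abbc meet in 3. 3c->2: no, cccc/b meet in 0. 3c->3: no, cccc/abbc meet in 3. Open state 4: 3c->4.
cca: 3a undefined. 3a->0: no, cbab/ccaaab meet in 2 with "b" left. 3a->1: ok.
ccb: 3b undefined. 3b->0: no, ccb/b meet in 0. 3b->1: ok.
abab: 2b undefined. 2b->0: no, cbab/b meet in 0. 2b->1: ok.
accb: 4b undefined. 4b->0: no, abccb/b meet in 0. 4b->1: ok.
cccc: 4c undefined. 4c->0: no, cccc/b meet in 0. 4c->1: ok.
cbcca: 4a undefined. 4a->0: no, cbcca/b meet in 0. 4a->1: ok.
ccaaa: 2a undefined. 2a->0: ok.
All examples now run through 5 states with every (state, symbol) defined. Accept strings end in {1,2}, Reject strings end in {0,3}; accept={1,2}.

states=5 start=0 accept={1,2} delta: 0a->1 0b->0 0c->1 1a->2 1b->1 1c->3 2a->0 2b->1 2c->0 3a->1 3b->1 3c->4 4a->1 4b->1 4c->1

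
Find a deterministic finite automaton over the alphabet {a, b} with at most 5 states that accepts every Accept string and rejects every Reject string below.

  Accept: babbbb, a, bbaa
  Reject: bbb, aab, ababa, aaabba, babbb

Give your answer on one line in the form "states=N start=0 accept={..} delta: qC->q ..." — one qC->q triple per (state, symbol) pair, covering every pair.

State merging on the prefix tree: take the shortest (then alphabetical) example prefix whose next move is undefined and point that move at state 0, else 1, else 2, ...; a target is out if some Accept/Reject pair would then sit in one state with the same input left (inseparable). If every existing state is out, open a new one.
a: 0a undefined. 0a->0: ok.
b: 0b undefined. 0b->0: no, babbbb/bbb meet in 0. Open state 1: 0b->1.
ba: 1a undefined. 1a->0: no, a/ababa meet in 0. 1a->1: ok.
bb: 1b undefined. 1b->0: no, babbbb/bbb meet in 1. 1b->1: no, babbbb/bbb meet in 1. Open state 2: 1b->2.
bba: 2a undefined. 2a->0: no, a/ababa meet in 0. 2a->1: no, bbaa/aab meet in 1. 2a->2: no, bbaa/ababa meet in 2. Open state 3: 2a->3.
bbb: 2b undefined. 2b->0: no, a/bbb meet in 0. 2b->1: no, babbbb/bbb meet in 1. 2b->2: no, babbbb/bbb meet in 2. 2b->3: ok.
bbaa: 3a undefined. 3a->0: ok.
babbb: 3b undefined. 3b->0: no, babbbb/aab meet in 1. 3b->1: ok.
All examples now run through 4 states with every (state, symbol) defined. Accept strings end in {0,2}, Reject strings end in {1,3}; accept={0,2}.

states=4 start=0 accept={0,2} delta: 0a->0 0b->1 1a->1 1b->2 2a->3 2b->3 3a->0 3b->1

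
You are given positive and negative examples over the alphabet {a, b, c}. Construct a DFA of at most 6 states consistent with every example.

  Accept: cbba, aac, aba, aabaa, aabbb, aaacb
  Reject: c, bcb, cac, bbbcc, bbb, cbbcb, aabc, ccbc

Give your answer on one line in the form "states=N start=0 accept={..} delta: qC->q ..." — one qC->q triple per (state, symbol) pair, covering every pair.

Grow the machine one transition at a time. Run the examples from 0; the earliest place one falls off (shortest prefix, ties alphabetical) gets sent to the lowest-numbered state that keeps every Accept/Reject pair distinguishable — a pair clashes when both reach the same state with identical unread suffix — and to a fresh state only if none does.
a: 0a undefined. 0a->0: no, aac/c meet in 0 with "c" left. Open state 1: 0a->1.
b: 0b undefined. 0b->0: ok.
c: 0c undefined. 0c->0: ok.
aa: 1a undefined. 1a->0: no, aac/c meet in 0. 1a->1: no, aac/cac meet in 1 with "c" left. Open state 2: 1a->2.
ab: 1b undefined. 1b->0: ok.
aaa: 2a undefined. 2a->0: no, aaacb/c meet in 0. 2a->1: ok.
aab: 2b undefined. 2b->0: no, aabbb/c meet in 0. 2b->1: no, aabbb/c meet in 0. 2b->2: no, aac/aabc meet in 2 with "c" left. Open state 3: 2b->3.
aac: 2c undefined. 2c->0: no, aac/c meet in 0. 2c->1: ok.
cac: 1c undefined. 1c->0: no, aaacb/c meet in 0. 1c->1: no, cbba/cac meet in 1. 1c->2: ok.
aaba: 3a undefined. 3a->0: ok.
aabb: 3b undefined. 3b->0: no, aabbb/c meet in 0. 3b->1: no, aabbb/c meet in 0. 3b->2: ok.
aabc: 3c undefined. 3c->0: ok.
All examples now run through 4 states with every (state, symbol) defined. Accept strings end in {1,3}, Reject strings end in {0,2}; accept={1,3}.

states=4 start=0 accept={1,3} delta: 0a->1 0b->0 0c->0 1a->2 1b->0 1c->2 2a->1 2b->3 2c->1 3a->0 3b->2 3c->0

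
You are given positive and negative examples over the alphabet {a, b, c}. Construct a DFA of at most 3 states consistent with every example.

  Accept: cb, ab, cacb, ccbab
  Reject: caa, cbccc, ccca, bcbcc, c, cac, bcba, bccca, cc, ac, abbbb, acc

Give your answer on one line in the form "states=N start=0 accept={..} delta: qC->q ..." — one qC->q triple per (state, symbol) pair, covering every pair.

State merging on the prefix tree: take the shortest (then alphabetical) example prefix whose next move is undefined and point that move at state 0, else 1, else 2, ...; a target is out if some Accept/Reject pair would then sit in one state with the same input left (inseparable). If every existing state is out, open a new one.
a: 0a undefined. 0a->0: ok.
b: 0b undefined. 0b->0: no, ab/abbbb meet in 0. Open state 1: 0b->1.
c: 0c undefined. 0c->0: ok.
bc: 1c undefined. 1c->0: ok.
abb: 1b undefined. 1b->0: ok.
bcba: 1a undefined. 1a->0: ok.
All examples now run through 2 states with every (state, symbol) defined. Accept strings end in {1}, Reject strings end in {0}; accept={1}.

states=2 start=0 accept={1} delta: 0a->0 0b->1 0c->0 1a->0 1b->0 1c->0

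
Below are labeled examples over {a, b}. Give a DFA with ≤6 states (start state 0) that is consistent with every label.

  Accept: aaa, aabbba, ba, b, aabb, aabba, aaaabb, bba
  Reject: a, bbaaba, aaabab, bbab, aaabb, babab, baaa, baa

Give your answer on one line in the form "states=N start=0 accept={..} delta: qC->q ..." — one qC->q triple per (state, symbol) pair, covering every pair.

states=5 start=0 accept={2,3} delta: 0a->1 0b->2 1a->2 1b->2 2a->3 2b->1 3a->4 3b->4 4a->4 4b->0

Fold the examples into a partial DFA from state 0: repeatedly fix the first undefined (state, symbol) met by the shortest-then-alphabetical prefix, trying targets in increasing order and rejecting any under which an Accept and a Reject string meet in one state with the same remainder; add a state when all current targets are rejected. Accepting states are where Accept strings end.
a: 0a undefined. 0a->0: no, aaa/a meet in 0. Open state 1: 0a->1.
b: 0b undefined. 0b->0: no, aaa/baaa meet in 1 with "aa" left. 0b->1: no, aaa/baa meet in 1 with "aa" left. Open state 2: 0b->2.
aa: 1a undefined. 1a->0: no, aaa/a meet in 1. 1a->1: no, aaa/a meet in 1. 1a->2: ok.
ba: 2a undefined. 2a->0: no, b/aaabab meet in 2. 2a->1: no, aaa/a meet in 1. 2a->2: no, aaa/baaa meet in 2. Open state 3: 2a->3.
bb: 2b undefined. 2b->0: no, aabbba/a meet in 1. 2b->1: ok.
baa: 3a undefined. 3a->0: no, aaaabb/a meet in 1. 3a->1: no, b/baaa meet in 2. 3a->2: no, aaa/baaa meet in 3. 3a->3: no, aaa/baaa meet in 3. Open state 4: 3a->4.
bab: 3b undefined. 3b->0: no, b/aaabb meet in 2. 3b->1: no, b/bbaaba meet in 2. 3b->2: no, aaa/bbaaba meet in 3. 3b->3: no, aaa/aaabb meet in 3. 3b->4: ok.
aabb: 1b undefined. 1b->0: no, aabba/a meet in 1. 1b->1: no, aabb/a meet in 1. 1b->2: ok.
baaa: 4a undefined. 4a->0: no, aabbba/aaabab meet in 2. 4a->1: no, aabbba/aaabab meet in 2. 4a->2: no, aabbba/bbaaba meet in 2. 4a->3: no, aaa/bbaaba meet in 3. 4a->4: ok.
aaaab: 4b undefined. 4b->0: ok.
All examples now run through 5 states with every (state, symbol) defined. Accept strings end in {2,3}, Reject strings end in {0,1,4}; accept={2,3}.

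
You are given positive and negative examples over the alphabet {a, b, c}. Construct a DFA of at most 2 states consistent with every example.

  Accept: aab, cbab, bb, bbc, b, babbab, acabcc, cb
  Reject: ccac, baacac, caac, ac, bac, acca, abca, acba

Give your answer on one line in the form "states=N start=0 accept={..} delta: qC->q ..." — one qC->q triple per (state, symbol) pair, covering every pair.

Grow the machine one transition at a time. Run the examples from 0; the earliest place one falls off (shortest prefix, ties alphabetical) gets sent to the lowest-numbered state that keeps every Accept/Reject pair distinguishable — a pair clashes when both reach the same state with identical unread suffix — and to a fresh state only if none does.
a: 0a undefined. 0a->0: ok.
b: 0b undefined. 0b->0: no, bbc/ac meet in 0 with "c" left. Open state 1: 0b->1.
c: 0c undefined. 0c->0: ok.
ba: 1a undefined. 1a->0: ok.
bb: 1b undefined. 1b->0: no, bb/ccac meet in 0. 1b->1: ok.
abc: 1c undefined. 1c->0: no, bbc/ccac meet in 0. 1c->1: ok.
All examples now run through 2 states with every (state, symbol) defined. Accept strings end in {1}, Reject strings end in {0}; accept={1}.

states=2 start=0 accept={1} delta: 0a->0 0b->1 0c->0 1a->0 1b->1 1c->1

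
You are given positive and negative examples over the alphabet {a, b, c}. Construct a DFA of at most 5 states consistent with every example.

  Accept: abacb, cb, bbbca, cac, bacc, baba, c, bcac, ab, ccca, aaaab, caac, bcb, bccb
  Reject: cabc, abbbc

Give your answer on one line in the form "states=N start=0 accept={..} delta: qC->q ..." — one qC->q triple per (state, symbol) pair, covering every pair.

Grow the machine one transition at a time. Run the examples from 0; the earliest place one falls off (shortest prefix, ties alphabetical) gets sent to the lowest-numbered state that keeps every Accept/Reject pair distinguishable — a pair clashes when both reach the same state with identical unread suffix — and to a fresh state only if none does.
a: 0a undefined. 0a->0: ok.
b: 0b undefined. 0b->0: no, c/abbbc meet in 0 with "c" left. Open state 1: 0b->1.
c: 0c undefined. 0c->0: ok.
ba: 1a undefined. 1a->0: ok.
bb: 1b undefined. 1b->0: ok.
bc: 1c undefined. 1c->0: no, bbbca/cabc meet in 0. 1c->1: no, abacb/cabc meet in 1. Open state 2: 1c->2.
bca: 2a undefined. 2a->0: ok.
bcb: 2b undefined. 2b->0: ok.
bcc: 2c undefined. 2c->0: ok.
All examples now run through 3 states with every (state, symbol) defined. Accept strings end in {0,1}, Reject strings end in {2}; accept={0,1}.

states=3 start=0 accept={0,1} delta: 0a->0 0b->1 0c->0 1a->0 1b->0 1c->2 2a->0 2b->0 2c->0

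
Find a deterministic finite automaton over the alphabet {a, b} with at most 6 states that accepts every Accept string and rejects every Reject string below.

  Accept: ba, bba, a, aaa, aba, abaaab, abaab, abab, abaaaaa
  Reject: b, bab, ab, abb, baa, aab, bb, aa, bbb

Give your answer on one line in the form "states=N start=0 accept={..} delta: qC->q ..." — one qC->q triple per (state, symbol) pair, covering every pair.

states=4 start=0 accept={1,3} delta: 0a->1 0b->0 1a->0 1b->2 2a->3 2b->0 3a->3 3b->1

Fold the examples into a partial DFA from state 0: repeatedly fix the first undefined (state, symbol) met by the shortest-then-alphabetical prefix, trying targets in increasing order and rejecting any under which an Accept and a Reject string meet in one state with the same remainder; add a state when all current targets are rejected. Accepting states are where Accept strings end.
a: 0a undefined. 0a->0: no, a/aa meet in 0. Open state 1: 0a->1.
b: 0b undefined. 0b->0: ok.
aa: 1a undefined. 1a->0: ok.
ab: 1b undefined. 1b->0: no, abaaab/b meet in 0. 1b->1: no, ba/bab meet in 1. Open state 2: 1b->2.
aba: 2a undefined. 2a->0: no, aba/b meet in 0. 2a->1: no, abaaab/bab meet in 2. 2a->2: no, aba/bab meet in 2. Open state 3: 2a->3.
abb: 2b undefined. 2b->0: ok.
abaa: 3a undefined. 3a->0: no, abaaab/bab meet in 2. 3a->1: no, abaaab/b meet in 0. 3a->2: no, abaab/b meet in 0. 3a->3: ok.
abab: 3b undefined. 3b->0: no, abaaab/b meet in 0. 3b->1: ok.
All examples now run through 4 states with every (state, symbol) defined. Accept strings end in {1,3}, Reject strings end in {0,2}; accept={1,3}.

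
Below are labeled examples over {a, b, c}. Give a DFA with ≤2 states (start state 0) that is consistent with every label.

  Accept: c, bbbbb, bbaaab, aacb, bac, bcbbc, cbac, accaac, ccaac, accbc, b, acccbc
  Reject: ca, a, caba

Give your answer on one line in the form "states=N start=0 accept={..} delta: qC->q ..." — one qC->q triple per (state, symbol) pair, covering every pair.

State merging on the prefix tree: take the shortest (then alphabetical) example prefix whose next move is undefined and point that move at state 0, else 1, else 2, ...; a target is out if some Accept/Reject pair would then sit in one state with the same input left (inseparable). If every existing state is out, open a new one.
a: 0a undefined. 0a->0: ok.
b: 0b undefined. 0b->0: no, bbbbb/a meet in 0. Open state 1: 0b->1.
c: 0c undefined. 0c->0: no, c/ca meet in 0. 0c->1: ok.
ba: 1a undefined. 1a->0: ok.
bb: 1b undefined. 1b->0: no, aacb/ca meet in 0. 1b->1: ok.
bc: 1c undefined. 1c->0: no, bcbbc/ca meet in 0. 1c->1: ok.
All examples now run through 2 states with every (state, symbol) defined. Accept strings end in {1}, Reject strings end in {0}; accept={1}.

states=2 start=0 accept={1} delta: 0a->0 0b->1 0c->1 1a->0 1b->1 1c->1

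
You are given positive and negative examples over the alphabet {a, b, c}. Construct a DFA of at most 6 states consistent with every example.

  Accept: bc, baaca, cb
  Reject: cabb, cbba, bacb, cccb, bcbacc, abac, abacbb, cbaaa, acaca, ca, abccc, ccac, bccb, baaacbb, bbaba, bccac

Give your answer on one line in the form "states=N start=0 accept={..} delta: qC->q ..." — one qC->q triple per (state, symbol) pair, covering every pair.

State merging on the prefix tree: take the shortest (then alphabetical) example prefix whose next move is undefined and point that move at state 0, else 1, else 2, ...; a target is out if some Accept/Reject pair would then sit in one state with the same input left (inseparable). If every existing state is out, open a new one.
a: 0a undefined. 0a->0: ok.
b: 0b undefined. 0b->0: no, bc/abac meet in 0 with "c" left. Open state 1: 0b->1.
c: 0c undefined. 0c->0: no, cb/cccb meet in 1. 0c->1: ok.
ba: 1a undefined. 1a->0: no, baaca/acaca meet in 0. 1a->1: no, bc/abac meet in 1 with "c" left. Open state 2: 1a->2.
bb: 1b undefined. 1b->0: no, cb/cbaaa meet in 0. 1b->1: ok.
bc: 1c undefined. 1c->0: no, bc/abccc meet in 0. 1c->1: no, bc/cccb meet in 1. 1c->2: no, bc/cbba meet in 2. Open state 3: 1c->3.
baa: 2a undefined. 2a->0: no, baaca/cbba meet in 2. 2a->1: ok.
bac: 2c undefined. 2c->0: no, cb/bacb meet in 1. 2c->1: no, cb/bacb meet in 1. 2c->2: no, cb/acaca meet in 1. 2c->3: no, bc/abac meet in 3. Open state 4: 2c->4.
bcb: 3b undefined. 3b->0: no, bc/bcbacc meet in 3. 3b->1: ok.
bcc: 3c undefined. 3c->0: no, cb/cccb meet in 1. 3c->1: no, bc/abccc meet in 3. 3c->2: no, bc/bccac meet in 3. 3c->3: no, bc/abccc meet in 3. 3c->4: ok.
cab: 2b undefined. 2b->0: no, cb/cabb meet in 1. 2b->1: no, cb/cabb meet in 1. 2b->2: no, cb/bbaba meet in 1. 2b->3: no, baaca/bbaba meet in 3 with "a" left. 2b->4: ok.
cca: 3a undefined. 3a->0: no, cb/ccac meet in 1. 3a->1: no, bc/ccac meet in 3. 3a->2: no, baaca/cbba meet in 2. 3a->3: ok.
bacb: 4b undefined. 4b->0: no, cb/abacbb meet in 1. 4b->1: no, cb/cabb meet in 1. 4b->2: ok.
bcca: 4a undefined. 4a->0: no, cb/bccac meet in 1. 4a->1: no, bc/bccac meet in 3. 4a->2: ok.
abccc: 4c undefined. 4c->0: ok.
All examples now run through 5 states with every (state, symbol) defined. Accept strings end in {1,3}, Reject strings end in {0,2,4}; accept={1,3}.

states=5 start=0 accept={1,3} delta: 0a->0 0b->1 0c->1 1a->2 1b->1 1c->3 2a->1 2b->4 2c->4 3a->3 3b->1 3c->4 4a->2 4b->2 4c->0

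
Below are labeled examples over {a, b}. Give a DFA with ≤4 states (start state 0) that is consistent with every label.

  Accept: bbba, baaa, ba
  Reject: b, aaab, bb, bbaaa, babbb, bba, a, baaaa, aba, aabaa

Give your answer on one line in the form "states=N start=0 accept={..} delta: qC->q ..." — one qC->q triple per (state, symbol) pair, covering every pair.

states=3 start=0 accept={0} delta: 0a->1 0b->1 1a->0 1b->2 2a->1 2b->1

State merging on the prefix tree: take the shortest (then alphabetical) example prefix whose next move is undefined and point that move at state 0, else 1, else 2, ...; a target is out if some Accept/Reject pair would then sit in one state with the same input left (inseparable). If every existing state is out, open a new one.
a: 0a undefined. 0a->0: no, ba/aba meet in 0 with "ba" left. Open state 1: 0a->1.
b: 0b undefined. 0b->0: no, bbba/bba meet in 1. 0b->1: ok.
aa: 1a undefined. 1a->0: ok.
ab: 1b undefined. 1b->0: no, bbba/aaab meet in 0. 1b->1: no, bbba/bbaaa meet in 0. Open state 2: 1b->2.
aba: 2a undefined. 2a->0: no, baaa/bbaaa meet in 0. 2a->1: ok.
bbb: 2b undefined. 2b->0: no, bbba/b meet in 1. 2b->1: ok.
All examples now run through 3 states with every (state, symbol) defined. Accept strings end in {0}, Reject strings end in {1,2}; accept={0}.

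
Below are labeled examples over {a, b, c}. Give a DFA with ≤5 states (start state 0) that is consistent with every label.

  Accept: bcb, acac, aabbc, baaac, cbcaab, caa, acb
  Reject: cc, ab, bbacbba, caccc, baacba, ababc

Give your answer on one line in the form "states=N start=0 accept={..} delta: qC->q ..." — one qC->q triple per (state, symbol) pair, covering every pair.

State merging on the prefix tree: take the shortest (then alphabetical) example prefix whose next move is undefined and point that move at state 0, else 1, else 2, ...; a target is out if some Accept/Reject pair would then sit in one state with the same input left (inseparable). If every existing state is out, open a new one.
a: 0a undefined. 0a->0: ok.
b: 0b undefined. 0b->0: no, aabbc/ababc meet in 0 with "c" left. Open state 1: 0b->1.
c: 0c undefined. 0c->0: no, acac/cc meet in 0. 0c->1: ok.
ba: 1a undefined. 1a->0: no, acac/ab meet in 1. 1a->1: no, acac/cc meet in 1 with "c" left. Open state 2: 1a->2.
bb: 1b undefined. 1b->0: no, aabbc/ab meet in 1. 1b->1: no, aabbc/cc meet in 1 with "c" left. 1b->2: ok.
bc: 1c undefined. 1c->0: no, bcb/ab meet in 1. 1c->1: ok.
baa: 2a undefined. 2a->0: no, baaac/cc meet in 1. 2a->1: no, caa/cc meet in 1. 2a->2: ok.
cac: 2c undefined. 2c->0: no, bcb/bbacbba meet in 2. 2c->1: no, bcb/baacba meet in 2. 2c->2: no, bcb/caccc meet in 2. Open state 3: 2c->3.
abab: 2b undefined. 2b->0: ok.
cacc: 3c undefined. 3c->0: ok.
cbca: 3a undefined. 3a->0: no, cbcaab/cc meet in 1. 3a->1: ok.
baacb: 3b undefined. 3b->0: no, bcb/bbacbba meet in 2. 3b->1: no, bcb/bbacbba meet in 2. 3b->2: no, bcb/baacba meet in 2. 3b->3: ok.
All examples now run through 4 states with every (state, symbol) defined. Accept strings end in {0,2,3}, Reject strings end in {1}; accept={0,2,3}.

states=4 start=0 accept={0,2,3} delta: 0a->0 0b->1 0c->1 1a->2 1b->2 1c->1 2a->2 2b->0 2c->3 3a->1 3b->3 3c->0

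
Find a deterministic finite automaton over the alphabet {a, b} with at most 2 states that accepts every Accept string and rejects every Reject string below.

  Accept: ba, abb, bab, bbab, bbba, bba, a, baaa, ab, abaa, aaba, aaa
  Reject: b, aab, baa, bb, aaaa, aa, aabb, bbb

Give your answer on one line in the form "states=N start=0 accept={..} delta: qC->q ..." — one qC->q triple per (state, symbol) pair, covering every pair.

states=2 start=0 accept={1} delta: 0a->1 0b->0 1a->0 1b->1

Fold the examples into a partial DFA from state 0: repeatedly fix the first undefined (state, symbol) met by the shortest-then-alphabetical prefix, trying targets in increasing order and rejecting any under which an Accept and a Reject string meet in one state with the same remainder; add a state when all current targets are rejected. Accepting states are where Accept strings end.
a: 0a undefined. 0a->0: no, abb/bb meet in 0 with "bb" left. Open state 1: 0a->1.
b: 0b undefined. 0b->0: ok.
aa: 1a undefined. 1a->0: ok.
ab: 1b undefined. 1b->0: no, abb/b meet in 0. 1b->1: ok.
All examples now run through 2 states with every (state, symbol) defined. Accept strings end in {1}, Reject strings end in {0}; accept={1}.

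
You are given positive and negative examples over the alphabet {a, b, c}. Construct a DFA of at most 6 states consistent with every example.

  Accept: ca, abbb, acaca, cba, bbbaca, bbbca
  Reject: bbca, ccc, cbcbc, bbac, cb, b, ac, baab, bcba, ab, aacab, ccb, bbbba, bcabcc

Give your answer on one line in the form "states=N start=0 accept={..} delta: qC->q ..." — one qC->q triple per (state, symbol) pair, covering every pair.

states=5 start=0 accept={0,3} delta: 0a->0 0b->1 0c->1 1a->0 1b->2 1c->3 2a->0 2b->3 2c->3 3a->4 3b->4 3c->1 4a->1 4b->1 4c->1

Grow the machine one transition at a time. Run the examples from 0; the earliest place one falls off (shortest prefix, ties alphabetical) gets sent to the lowest-numbered state that keeps every Accept/Reject pair distinguishable — a pair clashes when both reach the same state with identical unread suffix — and to a fresh state only if none does.
a: 0a undefined. 0a->0: ok.
b: 0b undefined. 0b->0: no, ca/bbca meet in 0 with "ca" left. Open state 1: 0b->1.
c: 0c undefined. 0c->0: no, ca/ccc meet in 0. 0c->1: ok.
ba: 1a undefined. 1a->0: ok.
bb: 1b undefined. 1b->0: no, ca/bbca meet in 0. 1b->1: no, ca/bbbba meet in 0. Open state 2: 1b->2.
bc: 1c undefined. 1c->0: no, ca/bcba meet in 0. 1c->1: no, cba/bcba meet in 2 with "a" left. 1c->2: no, abbb/ccb meet in 2 with "b" left. Open state 3: 1c->3.
bba: 2a undefined. 2a->0: ok.
bbb: 2b undefined. 2b->0: no, ca/bbbba meet in 0. 2b->1: no, ca/bbbba meet in 0. 2b->2: no, ca/bbbba meet in 0. 2b->3: ok.
bbc: 2c undefined. 2c->0: no, ca/bbca meet in 0. 2c->1: no, ca/bbca meet in 0. 2c->2: no, ca/bbca meet in 0. 2c->3: ok.
bca: 3a undefined. 3a->0: no, ca/bbca meet in 0. 3a->1: no, bbbaca/bbca meet in 1. 3a->2: no, bbbaca/bbca meet in 2. 3a->3: no, abbb/bbca meet in 3. Open state 4: 3a->4.
bcb: 3b undefined. 3b->0: no, ca/bcba meet in 0. 3b->1: no, ca/bcba meet in 0. 3b->2: no, ca/bcba meet in 0. 3b->3: no, abbb/ccb meet in 3. 3b->4: ok.
ccc: 3c undefined. 3c->0: no, ca/ccc meet in 0. 3c->1: ok.
bcab: 4b undefined. 4b->0: no, abbb/bcabcc meet in 3. 4b->1: ok.
bcba: 4a undefined. 4a->0: no, ca/bcba meet in 0. 4a->1: ok.
bbbac: 4c undefined. 4c->0: no, ca/cbcbc meet in 0. 4c->1: ok.
All examples now run through 5 states with every (state, symbol) defined. Accept strings end in {0,3}, Reject strings end in {1,2,4}; accept={0,3}.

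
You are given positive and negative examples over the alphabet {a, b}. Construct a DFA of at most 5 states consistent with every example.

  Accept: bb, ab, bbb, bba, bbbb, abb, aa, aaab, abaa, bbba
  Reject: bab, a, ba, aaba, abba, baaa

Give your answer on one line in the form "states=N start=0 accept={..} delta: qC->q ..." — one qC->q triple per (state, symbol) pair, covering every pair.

states=5 start=0 accept={0,2,4} delta: 0a->1 0b->2 1a->0 1b->0 2a->3 2b->4 3a->0 3b->1 4a->0 4b->4

State merging on the prefix tree: take the shortest (then alphabetical) example prefix whose next move is undefined and point that move at state 0, else 1, else 2, ...; a target is out if some Accept/Reject pair would then sit in one state with the same input left (inseparable). If every existing state is out, open a new one.
a: 0a undefined. 0a->0: no, bba/abba meet in 0 with "bba" left. Open state 1: 0a->1.
b: 0b undefined. 0b->0: no, ab/bab meet in 1 with "b" left. 0b->1: no, aa/ba meet in 1 with "a" left. Open state 2: 0b->2.
aa: 1a undefined. 1a->0: ok.
ab: 1b undefined. 1b->0: ok.
ba: 2a undefined. 2a->0: no, ab/ba meet in 0. 2a->1: no, ab/bab meet in 0. 2a->2: no, bb/bab meet in 2 with "b" left. Open state 3: 2a->3.
bb: 2b undefined. 2b->0: no, bba/a meet in 1. 2b->1: no, bb/a meet in 1. 2b->2: no, bba/ba meet in 3. 2b->3: no, bb/ba meet in 3. Open state 4: 2b->4.
baa: 3a undefined. 3a->0: ok.
bab: 3b undefined. 3b->0: no, ab/bab meet in 0. 3b->1: ok.
bba: 4a undefined. 4a->0: ok.
bbb: 4b undefined. 4b->0: no, bbba/bab meet in 1. 4b->1: no, bbb/bab meet in 1. 4b->2: no, bbba/ba meet in 3. 4b->3: no, bbb/ba meet in 3. 4b->4: ok.
All examples now run through 5 states with every (state, symbol) defined. Accept strings end in {0,2,4}, Reject strings end in {1,3}; accept={0,2,4}.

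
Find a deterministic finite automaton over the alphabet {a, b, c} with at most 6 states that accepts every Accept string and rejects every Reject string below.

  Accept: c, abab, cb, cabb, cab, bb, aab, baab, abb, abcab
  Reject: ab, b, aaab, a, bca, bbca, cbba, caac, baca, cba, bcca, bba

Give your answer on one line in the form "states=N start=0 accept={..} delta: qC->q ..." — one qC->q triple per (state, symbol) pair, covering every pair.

states=5 start=0 accept={0,3} delta: 0a->1 0b->2 0c->3 1a->2 1b->4 1c->0 2a->1 2b->0 2c->0 3a->4 3b->0 3c->1 4a->3 4b->3 4c->1

Grow the machine one transition at a time. Run the examples from 0; the earliest place one falls off (shortest prefix, ties alphabetical) gets sent to the lowest-numbered state that keeps every Accept/Reject pair distinguishable — a pair clashes when both reach the same state with identical unread suffix — and to a fresh state only if none does.
a: 0a undefined. 0a->0: no, aab/ab meet in 0 with "b" left. Open state 1: 0a->1.
b: 0b undefined. 0b->0: no, bb/b meet in 0. 0b->1: no, bb/ab meet in 1 with "b" left. Open state 2: 0b->2.
c: 0c undefined. 0c->0: no, cb/b meet in 2. 0c->1: no, c/a meet in 1. 0c->2: no, c/b meet in 2. Open state 3: 0c->3.
aa: 1a undefined. 1a->0: no, aab/b meet in 2. 1a->1: no, aab/ab meet in 1 with "b" left. 1a->2: ok.
ab: 1b undefined. 1b->0: no, abab/ab meet in 0. 1b->1: no, abb/ab meet in 1. 1b->2: no, abab/aaab meet in 2 with "ab" left. 1b->3: no, c/ab meet in 3. Open state 4: 1b->4.
ba: 2a undefined. 2a->0: no, baab/ab meet in 4. 2a->1: ok.
bb: 2b undefined. 2b->0: ok.
bc: 2c undefined. 2c->0: ok.
ca: 3a undefined. 3a->0: no, cabb/bbca meet in 0. 3a->1: no, cab/ab meet in 4. 3a->2: no, cabb/b meet in 2. 3a->3: no, c/bbca meet in 3. 3a->4: ok.
cb: 3b undefined. 3b->0: ok.
aba: 4a undefined. 4a->0: no, c/caac meet in 3. 4a->1: no, abab/ab meet in 4. 4a->2: no, abab/caac meet in 0. 4a->3: ok.
abb: 4b undefined. 4b->0: no, cabb/b meet in 2. 4b->1: no, cabb/ab meet in 4. 4b->2: no, cab/b meet in 2. 4b->3: ok.
abc: 4c undefined. 4c->0: no, abcab/ab meet in 4. 4c->1: ok.
bac: 1c undefined. 1c->0: ok.
caac: 3c undefined. 3c->0: no, abab/caac meet in 0. 3c->1: ok.
All examples now run through 5 states with every (state, symbol) defined. Accept strings end in {0,3}, Reject strings end in {1,2,4}; accept={0,3}.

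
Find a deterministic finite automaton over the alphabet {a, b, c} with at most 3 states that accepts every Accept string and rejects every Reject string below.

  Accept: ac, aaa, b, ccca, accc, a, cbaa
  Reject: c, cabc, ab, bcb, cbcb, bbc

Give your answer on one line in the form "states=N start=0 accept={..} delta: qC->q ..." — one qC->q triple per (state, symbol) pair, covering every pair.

State merging on the prefix tree: take the shortest (then alphabetical) example prefix whose next move is undefined and point that move at state 0, else 1, else 2, ...; a target is out if some Accept/Reject pair would then sit in one state with the same input left (inseparable). If every existing state is out, open a new one.
a: 0a undefined. 0a->0: no, ac/c meet in 0 with "c" left. Open state 1: 0a->1.
b: 0b undefined. 0b->0: ok.
c: 0c undefined. 0c->0: no, b/c meet in 0. 0c->1: no, a/c meet in 1. Open state 2: 0c->2.
aa: 1a undefined. 1a->0: ok.
ab: 1b undefined. 1b->0: no, b/ab meet in 0. 1b->1: no, aaa/ab meet in 1. 1b->2: ok.
ac: 1c undefined. 1c->0: ok.
ca: 2a undefined. 2a->0: ok.
cb: 2b undefined. 2b->0: no, ac/bcb meet in 0. 2b->1: no, ac/cbcb meet in 0. 2b->2: ok.
cc: 2c undefined. 2c->0: no, ac/cbcb meet in 0. 2c->1: ok.
All examples now run through 3 states with every (state, symbol) defined. Accept strings end in {0,1}, Reject strings end in {2}; accept={0,1}.

states=3 start=0 accept={0,1} delta: 0a->1 0b->0 0c->2 1a->0 1b->2 1c->0 2a->0 2b->2 2c->1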